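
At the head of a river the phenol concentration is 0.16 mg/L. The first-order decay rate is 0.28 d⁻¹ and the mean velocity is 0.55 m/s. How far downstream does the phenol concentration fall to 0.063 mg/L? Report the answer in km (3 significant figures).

158 km

From C = C₀·e^(−kt), t = ln(C₀/C)/k = ln(0.16/0.063)/0.28 = 0.932/0.28 = 3.329 d.
Distance = v·t = 0.55 m/s × 2.876e+05 s = 1.582e+05 m = 158.2 km.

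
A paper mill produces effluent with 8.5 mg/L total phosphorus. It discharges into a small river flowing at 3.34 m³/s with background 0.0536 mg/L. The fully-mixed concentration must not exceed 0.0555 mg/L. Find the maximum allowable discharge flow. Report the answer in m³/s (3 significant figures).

Mass balance at complete mixing: C_std·(Q_w + Q_r) = Q_w·C_e + Q_r·C_b.
Rearranging, Q_w = Q_r·(C_std − C_b)/(C_e − C_std) = 3.34·(0.0555 − 0.0536) / (8.5 − 0.0555) = 0.0007515 m³/s.

0.000751 m³/s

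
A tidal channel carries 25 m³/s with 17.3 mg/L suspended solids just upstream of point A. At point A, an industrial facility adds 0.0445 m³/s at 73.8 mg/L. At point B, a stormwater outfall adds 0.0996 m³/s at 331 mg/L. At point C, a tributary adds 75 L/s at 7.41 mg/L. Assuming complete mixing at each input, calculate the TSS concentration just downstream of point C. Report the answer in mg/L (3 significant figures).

After input A: C = (25·17.3 + 0.0445·73.8) / 25.04 = 17.4 mg/L.
After input B: C = (25.04·17.4 + 0.0996·331) / 25.14 = 18.64 mg/L.
75 L/s = 0.075 m³/s.
After input C: C = (25.14·18.64 + 0.075·7.41) / 25.22 = 18.61 mg/L.

18.6 mg/L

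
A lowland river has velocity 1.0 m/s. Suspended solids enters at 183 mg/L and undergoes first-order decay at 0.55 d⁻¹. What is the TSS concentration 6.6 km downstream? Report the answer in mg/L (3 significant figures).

175 mg/L

Travel time t = 6.6 km / 1.0 m/s = 6600/1.0 = 6600 s = 0.07639 d.
First-order decay: C = 183·exp(−0.55·0.07639) = 183·0.9589 = 175.5 mg/L.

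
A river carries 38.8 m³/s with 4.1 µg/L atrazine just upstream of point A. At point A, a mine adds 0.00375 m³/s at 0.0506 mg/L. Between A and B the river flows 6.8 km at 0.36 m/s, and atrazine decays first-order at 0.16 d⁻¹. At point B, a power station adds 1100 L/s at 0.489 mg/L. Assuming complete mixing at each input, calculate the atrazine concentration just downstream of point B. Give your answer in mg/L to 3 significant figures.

0.0173 mg/L

4.1 µg/L = 0.0041 mg/L.
After input A: C = (38.8·0.0041 + 0.00375·0.0506) / 38.8 = 0.004104 mg/L.
Over the 6.8 km reach to input B (t = 1.889e+04 s = 0.2186 d), decay gives C = 0.004104·exp(−0.16·0.2186) = 0.003963 mg/L.
1100 L/s = 1.1 m³/s.
After input B: C = (38.8·0.003963 + 1.1·0.489) / 39.9 = 0.01733 mg/L.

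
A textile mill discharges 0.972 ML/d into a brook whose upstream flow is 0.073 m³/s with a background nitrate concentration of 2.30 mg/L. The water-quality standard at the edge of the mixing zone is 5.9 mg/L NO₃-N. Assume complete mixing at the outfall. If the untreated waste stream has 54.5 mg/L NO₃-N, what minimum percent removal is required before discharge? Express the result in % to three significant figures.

46.3 %

0.972 ML/d = 0.01125 m³/s.
Mass balance: 5.9·0.08425 = 0.01125·Cₑ + 0.073·2.3.
Cₑ = (0.4971 − 0.1679) / 0.01125 = 29.26 mg/L.
Required removal = 1 − 29.26/54.5 = 46.31 %.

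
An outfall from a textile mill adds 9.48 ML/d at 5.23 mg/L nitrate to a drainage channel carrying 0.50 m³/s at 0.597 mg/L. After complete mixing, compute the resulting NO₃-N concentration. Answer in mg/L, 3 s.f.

1.43 mg/L

9.48 ML/d = 0.1097 m³/s.
Conservation of mass across the mixing zone: C = (0.1097·5.23 + 0.5·0.597) / (0.1097 + 0.5) = 0.8723/0.6097 = 1.431 mg/L.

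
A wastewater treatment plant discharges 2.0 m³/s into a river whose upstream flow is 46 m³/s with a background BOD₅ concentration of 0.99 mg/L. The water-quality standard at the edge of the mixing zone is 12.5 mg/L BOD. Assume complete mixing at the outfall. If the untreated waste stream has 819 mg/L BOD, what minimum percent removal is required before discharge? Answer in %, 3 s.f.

66.2 %

Mass balance: 12.5·48 = 2·Cₑ + 46·0.99.
Cₑ = (600 − 45.54) / 2 = 277.2 mg/L.
Required removal = 1 − 277.2/819 = 66.15 %.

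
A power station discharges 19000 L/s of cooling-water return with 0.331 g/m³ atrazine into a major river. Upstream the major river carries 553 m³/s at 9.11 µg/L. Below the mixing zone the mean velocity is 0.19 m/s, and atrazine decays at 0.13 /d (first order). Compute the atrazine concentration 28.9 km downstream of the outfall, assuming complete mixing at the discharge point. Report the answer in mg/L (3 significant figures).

19000 L/s = 19 m³/s.
9.11 µg/L = 0.00911 mg/L.
After complete mixing, C₀ = (19·0.331 + 553·0.00911) / 572 = 0.0198 mg/L.
Travel time t = 2.89e+04 m / 0.19 m/s = 1.521e+05 s = 1.76 d.
C = 0.0198·exp(−0.13·1.76) = 0.0198·0.7954 = 0.01575 mg/L.

0.0158 mg/L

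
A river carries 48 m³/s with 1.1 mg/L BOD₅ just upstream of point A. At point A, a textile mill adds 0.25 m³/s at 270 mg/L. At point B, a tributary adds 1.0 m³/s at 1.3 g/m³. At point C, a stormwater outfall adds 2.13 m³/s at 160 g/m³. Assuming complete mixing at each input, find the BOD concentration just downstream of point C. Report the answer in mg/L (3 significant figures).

9.00 mg/L

After input A: C = (48·1.1 + 0.25·270) / 48.25 = 2.493 mg/L.
After input B: C = (48.25·2.493 + 1·1.3) / 49.25 = 2.469 mg/L.
After input C: C = (49.25·2.469 + 2.13·160) / 51.38 = 9 mg/L.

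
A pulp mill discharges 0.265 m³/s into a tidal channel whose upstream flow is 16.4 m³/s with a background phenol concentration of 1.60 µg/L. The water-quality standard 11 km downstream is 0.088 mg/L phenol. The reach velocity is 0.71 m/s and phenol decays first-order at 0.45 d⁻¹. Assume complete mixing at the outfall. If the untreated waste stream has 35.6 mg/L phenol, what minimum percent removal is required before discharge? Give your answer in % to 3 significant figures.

1.60 µg/L = 0.0016 mg/L.
Travel time to the compliance point: t = 1.1e+04/0.71 = 1.549e+04 s = 0.1793 d; decay factor exp(−0.45·0.1793) = 0.9225.
So the concentration just after mixing may be at most 0.088/0.9225 = 0.0954 mg/L.
Mass balance: 0.0954·16.66 = 0.265·Cₑ + 16.4·0.0016.
Cₑ = (1.59 − 0.02624) / 0.265 = 5.9 mg/L.
Required removal = 1 − 5.9/35.6 = 83.43 %.

83.4 %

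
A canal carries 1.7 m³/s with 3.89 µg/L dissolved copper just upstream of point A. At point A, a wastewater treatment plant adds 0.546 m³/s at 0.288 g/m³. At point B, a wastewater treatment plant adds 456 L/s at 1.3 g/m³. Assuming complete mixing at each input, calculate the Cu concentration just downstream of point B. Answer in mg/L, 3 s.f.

3.89 µg/L = 0.00389 mg/L.
After input A: C = (1.7·0.00389 + 0.546·0.288) / 2.246 = 0.07296 mg/L.
456 L/s = 0.456 m³/s.
After input B: C = (2.246·0.07296 + 0.456·1.3) / 2.702 = 0.28 mg/L.

0.280 mg/L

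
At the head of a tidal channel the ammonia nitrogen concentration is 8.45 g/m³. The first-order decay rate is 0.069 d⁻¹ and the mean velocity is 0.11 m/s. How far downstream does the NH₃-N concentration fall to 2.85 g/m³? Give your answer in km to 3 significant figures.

150 km

From C = C₀·e^(−kt), t = ln(C₀/C)/k = ln(8.45/2.85)/0.069 = 1.087/0.069 = 15.75 d.
Distance = v·t = 0.11 m/s × 1.361e+06 s = 1.497e+05 m = 149.7 km.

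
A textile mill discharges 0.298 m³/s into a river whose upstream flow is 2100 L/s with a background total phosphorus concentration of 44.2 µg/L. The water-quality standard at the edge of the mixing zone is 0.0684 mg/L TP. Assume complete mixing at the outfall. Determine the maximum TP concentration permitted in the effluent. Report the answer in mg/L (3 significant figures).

0.239 mg/L

2100 L/s = 2.1 m³/s.
44.2 µg/L = 0.0442 mg/L.
Mass balance: 0.0684·2.398 = 0.298·Cₑ + 2.1·0.0442.
Cₑ = (0.164 − 0.09282) / 0.298 = 0.2389 mg/L.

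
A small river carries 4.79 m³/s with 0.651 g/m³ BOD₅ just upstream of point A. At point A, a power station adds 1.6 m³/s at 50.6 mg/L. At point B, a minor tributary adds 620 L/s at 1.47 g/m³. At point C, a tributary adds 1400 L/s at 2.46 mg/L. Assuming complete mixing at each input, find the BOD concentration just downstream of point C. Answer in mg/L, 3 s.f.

10.5 mg/L

After input A: C = (4.79·0.651 + 1.6·50.6) / 6.39 = 13.16 mg/L.
620 L/s = 0.62 m³/s.
After input B: C = (6.39·13.16 + 0.62·1.47) / 7.01 = 12.12 mg/L.
1400 L/s = 1.4 m³/s.
After input C: C = (7.01·12.12 + 1.4·2.46) / 8.41 = 10.52 mg/L.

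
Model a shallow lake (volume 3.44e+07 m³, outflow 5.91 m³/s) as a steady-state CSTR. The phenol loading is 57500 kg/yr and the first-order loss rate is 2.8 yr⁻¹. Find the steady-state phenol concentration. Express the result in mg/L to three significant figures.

0.203 mg/L

Outflow Q = 5.91 m³/s × 3.156e+07 s/yr = 1.865e+08 m³/yr.
Steady-state CSTR mass balance: W = Q·C + k·V·C, so C = W/(Q + kV).
Q + kV = 1.865e+08 + 2.8·3.44e+07 = 2.828e+08 m³/yr.
C = 57500/2.828e+08 = 0.0002033 kg/m³ = 0.2033 mg/L.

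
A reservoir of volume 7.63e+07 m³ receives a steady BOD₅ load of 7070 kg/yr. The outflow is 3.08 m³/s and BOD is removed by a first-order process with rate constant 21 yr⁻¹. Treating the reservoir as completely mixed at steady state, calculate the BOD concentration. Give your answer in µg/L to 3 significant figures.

4.16 µg/L

Outflow Q = 3.08 m³/s × 3.156e+07 s/yr = 9.72e+07 m³/yr.
Steady-state CSTR mass balance: W = Q·C + k·V·C, so C = W/(Q + kV).
Q + kV = 9.72e+07 + 21·7.63e+07 = 1.699e+09 m³/yr.
C = 7070/1.699e+09 = 4.16e-06 kg/m³ = 0.00416 mg/L = 4.16 µg/L.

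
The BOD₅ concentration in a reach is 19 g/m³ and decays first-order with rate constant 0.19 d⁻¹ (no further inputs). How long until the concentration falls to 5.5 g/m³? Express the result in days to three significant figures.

t = ln(C₀/C)/k = ln(19/5.5)/0.19 = 1.24/0.19 = 6.525 d.

6.52 d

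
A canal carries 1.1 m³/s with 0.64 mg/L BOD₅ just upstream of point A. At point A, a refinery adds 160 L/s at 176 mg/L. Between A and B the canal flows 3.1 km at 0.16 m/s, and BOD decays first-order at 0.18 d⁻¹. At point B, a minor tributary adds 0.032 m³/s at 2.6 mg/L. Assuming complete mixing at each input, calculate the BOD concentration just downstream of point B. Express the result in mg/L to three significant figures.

160 L/s = 0.16 m³/s.
After input A: C = (1.1·0.64 + 0.16·176) / 1.26 = 22.91 mg/L.
Over the 3.1 km reach to input B (t = 1.938e+04 s = 0.2242 d), decay gives C = 22.91·exp(−0.18·0.2242) = 22 mg/L.
After input B: C = (1.26·22 + 0.032·2.6) / 1.292 = 21.52 mg/L.

21.5 mg/L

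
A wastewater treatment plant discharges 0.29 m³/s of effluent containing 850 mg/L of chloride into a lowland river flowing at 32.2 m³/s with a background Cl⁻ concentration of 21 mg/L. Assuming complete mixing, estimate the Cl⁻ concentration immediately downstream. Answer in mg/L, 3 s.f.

28.4 mg/L

Flow-weighted mixing gives C = (0.29·850 + 32.2·21) / (0.29 + 32.2) = 922.7/32.49 = 28.4 mg/L.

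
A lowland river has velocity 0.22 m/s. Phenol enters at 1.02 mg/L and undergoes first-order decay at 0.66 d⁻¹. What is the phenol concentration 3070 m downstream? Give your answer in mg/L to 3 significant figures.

0.917 mg/L

Travel time t = 3070 m / 0.22 m/s = 3070/0.22 = 1.395e+04 s = 0.1615 d.
First-order decay: C = 1.02·exp(−0.66·0.1615) = 1.02·0.8989 = 0.9169 mg/L.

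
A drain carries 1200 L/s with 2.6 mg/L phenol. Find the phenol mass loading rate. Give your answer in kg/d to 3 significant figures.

270 kg/d

1200 L/s = 1.2 m³/s.
Mass flux = Q·C = 1.2 m³/s × 2.6 g/m³ = 3.12 g/s.
= 3.12 g/s × 86.4 = 269.6 kg/d.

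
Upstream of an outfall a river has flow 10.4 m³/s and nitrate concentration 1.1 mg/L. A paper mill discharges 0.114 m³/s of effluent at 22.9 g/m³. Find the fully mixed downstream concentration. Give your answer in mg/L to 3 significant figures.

By mass balance at complete mixing, C = (0.114·22.9 + 10.4·1.1) / (0.114 + 10.4) = 14.05/10.51 = 1.336 mg/L.

1.34 mg/L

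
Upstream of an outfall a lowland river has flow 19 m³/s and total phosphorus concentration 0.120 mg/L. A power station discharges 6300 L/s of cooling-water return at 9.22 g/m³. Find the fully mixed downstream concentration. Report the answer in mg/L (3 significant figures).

6300 L/s = 6.3 m³/s.
By mass balance at complete mixing, C = (6.3·9.22 + 19·0.12) / (6.3 + 19) = 60.37/25.3 = 2.386 mg/L.

2.39 mg/L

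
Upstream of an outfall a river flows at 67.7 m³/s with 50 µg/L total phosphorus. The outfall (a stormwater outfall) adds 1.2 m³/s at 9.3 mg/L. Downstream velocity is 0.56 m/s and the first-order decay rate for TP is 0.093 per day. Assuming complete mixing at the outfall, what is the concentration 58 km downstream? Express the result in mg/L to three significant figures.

0.189 mg/L

50 µg/L = 0.05 mg/L.
After complete mixing, C₀ = (1.2·9.3 + 67.7·0.05) / 68.9 = 0.2111 mg/L.
Travel time t = 5.8e+04 m / 0.56 m/s = 1.036e+05 s = 1.199 d.
C = 0.2111·exp(−0.093·1.199) = 0.2111·0.8945 = 0.1888 mg/L.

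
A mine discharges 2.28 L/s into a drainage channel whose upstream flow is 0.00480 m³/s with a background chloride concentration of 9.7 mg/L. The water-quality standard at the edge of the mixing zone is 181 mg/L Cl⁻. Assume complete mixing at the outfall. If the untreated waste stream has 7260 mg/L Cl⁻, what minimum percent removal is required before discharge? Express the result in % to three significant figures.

2.28 L/s = 0.00228 m³/s.
Mass balance: 181·0.00708 = 0.00228·Cₑ + 0.0048·9.7.
Cₑ = (1.281 − 0.04656) / 0.00228 = 541.6 mg/L.
Required removal = 1 − 541.6/7260 = 92.54 %.

92.5 %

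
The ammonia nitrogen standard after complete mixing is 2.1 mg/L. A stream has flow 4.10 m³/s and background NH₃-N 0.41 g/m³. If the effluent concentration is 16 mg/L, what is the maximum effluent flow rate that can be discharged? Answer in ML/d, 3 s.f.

43.1 ML/d

Mass balance at complete mixing: C_std·(Q_w + Q_r) = Q_w·C_e + Q_r·C_b.
Rearranging, Q_w = Q_r·(C_std − C_b)/(C_e − C_std) = 4.10·(2.1 − 0.41) / (16 − 2.1) = 0.4985 m³/s.
= 43.07 ML/d.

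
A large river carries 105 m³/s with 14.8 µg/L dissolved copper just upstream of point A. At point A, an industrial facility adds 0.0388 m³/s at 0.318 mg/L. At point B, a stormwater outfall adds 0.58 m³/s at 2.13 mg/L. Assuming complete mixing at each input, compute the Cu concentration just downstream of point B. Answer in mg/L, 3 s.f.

0.0265 mg/L

14.8 µg/L = 0.0148 mg/L.
After input A: C = (105·0.0148 + 0.0388·0.318) / 105 = 0.01491 mg/L.
After input B: C = (105·0.01491 + 0.58·2.13) / 105.6 = 0.02653 mg/L.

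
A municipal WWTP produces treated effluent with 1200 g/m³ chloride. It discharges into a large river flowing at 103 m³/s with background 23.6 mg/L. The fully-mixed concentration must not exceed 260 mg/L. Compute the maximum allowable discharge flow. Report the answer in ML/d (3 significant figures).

2240 ML/d

Mass balance at complete mixing: C_std·(Q_w + Q_r) = Q_w·C_e + Q_r·C_b.
Rearranging, Q_w = Q_r·(C_std − C_b)/(C_e − C_std) = 103·(260 − 23.6) / (1200 − 260) = 25.9 m³/s.
= 2238 ML/d.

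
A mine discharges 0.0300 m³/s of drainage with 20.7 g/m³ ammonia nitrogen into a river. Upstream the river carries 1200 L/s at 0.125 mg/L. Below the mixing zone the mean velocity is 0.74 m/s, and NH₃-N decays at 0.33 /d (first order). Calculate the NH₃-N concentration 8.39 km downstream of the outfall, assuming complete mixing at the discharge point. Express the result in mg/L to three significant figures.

1200 L/s = 1.2 m³/s.
After complete mixing, C₀ = (0.03·20.7 + 1.2·0.125) / 1.23 = 0.6268 mg/L.
Travel time t = 8390 m / 0.74 m/s = 1.134e+04 s = 0.1312 d.
C = 0.6268·exp(−0.33·0.1312) = 0.6268·0.9576 = 0.6003 mg/L.

0.600 mg/L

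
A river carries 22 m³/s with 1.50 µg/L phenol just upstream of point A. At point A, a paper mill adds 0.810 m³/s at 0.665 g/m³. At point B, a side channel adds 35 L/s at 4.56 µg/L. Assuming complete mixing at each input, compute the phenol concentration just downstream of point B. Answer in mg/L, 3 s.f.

0.0250 mg/L

1.50 µg/L = 0.0015 mg/L.
After input A: C = (22·0.0015 + 0.81·0.665) / 22.81 = 0.02506 mg/L.
35 L/s = 0.035 m³/s.
4.56 µg/L = 0.00456 mg/L.
After input B: C = (22.81·0.02506 + 0.035·0.00456) / 22.84 = 0.02503 mg/L.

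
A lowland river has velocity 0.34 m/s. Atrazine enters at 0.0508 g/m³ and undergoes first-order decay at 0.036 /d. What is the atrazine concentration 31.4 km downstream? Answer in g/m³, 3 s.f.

Travel time t = 31.4 km / 0.34 m/s = 3.14e+04/0.34 = 9.235e+04 s = 1.069 d.
First-order decay: C = 0.0508·exp(−0.036·1.069) = 0.0508·0.9623 = 0.04888 g/m³.

0.0489 g/m³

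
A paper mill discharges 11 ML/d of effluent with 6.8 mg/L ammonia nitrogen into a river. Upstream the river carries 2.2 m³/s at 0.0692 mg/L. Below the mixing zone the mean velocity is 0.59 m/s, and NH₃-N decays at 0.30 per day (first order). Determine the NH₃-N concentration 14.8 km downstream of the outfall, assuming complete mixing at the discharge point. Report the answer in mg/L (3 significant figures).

0.401 mg/L

11 ML/d = 0.1273 m³/s.
After complete mixing, C₀ = (0.1273·6.8 + 2.2·0.0692) / 2.327 = 0.4374 mg/L.
Travel time t = 1.48e+04 m / 0.59 m/s = 2.508e+04 s = 0.2903 d.
C = 0.4374·exp(−0.30·0.2903) = 0.4374·0.9166 = 0.4009 mg/L.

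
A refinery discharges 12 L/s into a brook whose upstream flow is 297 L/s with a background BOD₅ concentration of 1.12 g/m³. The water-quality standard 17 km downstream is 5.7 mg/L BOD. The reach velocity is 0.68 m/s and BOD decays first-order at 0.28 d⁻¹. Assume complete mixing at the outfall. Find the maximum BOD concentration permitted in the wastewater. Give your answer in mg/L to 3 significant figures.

131 mg/L

12 L/s = 0.012 m³/s.
297 L/s = 0.297 m³/s.
Travel time to the compliance point: t = 1.7e+04/0.68 = 2.5e+04 s = 0.2894 d; decay factor exp(−0.28·0.2894) = 0.9222.
So the concentration just after mixing may be at most 5.7/0.9222 = 6.181 mg/L.
Mass balance: 6.181·0.309 = 0.012·Cₑ + 0.297·1.12.
Cₑ = (1.91 − 0.3326) / 0.012 = 131.4 mg/L.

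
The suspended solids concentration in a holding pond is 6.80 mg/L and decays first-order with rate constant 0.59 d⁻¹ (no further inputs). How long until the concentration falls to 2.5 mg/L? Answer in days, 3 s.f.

1.70 d

t = ln(C₀/C)/k = ln(6.80/2.5)/0.59 = 1.001/0.59 = 1.696 d.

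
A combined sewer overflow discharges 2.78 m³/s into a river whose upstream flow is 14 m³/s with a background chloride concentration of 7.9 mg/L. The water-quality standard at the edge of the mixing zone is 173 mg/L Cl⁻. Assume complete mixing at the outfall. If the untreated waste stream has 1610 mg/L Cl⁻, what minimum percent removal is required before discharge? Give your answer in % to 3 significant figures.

37.6 %

Mass balance: 173·16.78 = 2.78·Cₑ + 14·7.9.
Cₑ = (2903 − 110.6) / 2.78 = 1004 mg/L.
Required removal = 1 − 1004/1610 = 37.61 %.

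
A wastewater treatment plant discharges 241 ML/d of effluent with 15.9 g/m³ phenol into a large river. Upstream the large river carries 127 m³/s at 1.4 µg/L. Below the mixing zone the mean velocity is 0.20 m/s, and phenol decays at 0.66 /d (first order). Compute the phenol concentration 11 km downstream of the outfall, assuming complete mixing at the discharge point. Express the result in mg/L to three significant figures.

241 ML/d = 2.789 m³/s.
1.4 µg/L = 0.0014 mg/L.
After complete mixing, C₀ = (2.789·15.9 + 127·0.0014) / 129.8 = 0.3431 mg/L.
Travel time t = 1.1e+04 m / 0.20 m/s = 5.5e+04 s = 0.6366 d.
C = 0.3431·exp(−0.66·0.6366) = 0.3431·0.657 = 0.2254 mg/L.

0.225 mg/L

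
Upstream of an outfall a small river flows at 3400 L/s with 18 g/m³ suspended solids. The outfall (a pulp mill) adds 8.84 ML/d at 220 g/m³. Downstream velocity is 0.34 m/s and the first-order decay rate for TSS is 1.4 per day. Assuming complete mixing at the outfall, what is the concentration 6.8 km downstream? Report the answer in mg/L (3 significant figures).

8.84 ML/d = 0.1023 m³/s.
3400 L/s = 3.4 m³/s.
After complete mixing, C₀ = (0.1023·220 + 3.4·18) / 3.502 = 23.9 mg/L.
Travel time t = 6800 m / 0.34 m/s = 2e+04 s = 0.2315 d.
C = 23.9·exp(−1.4·0.2315) = 23.9·0.7232 = 17.29 mg/L.

17.3 mg/L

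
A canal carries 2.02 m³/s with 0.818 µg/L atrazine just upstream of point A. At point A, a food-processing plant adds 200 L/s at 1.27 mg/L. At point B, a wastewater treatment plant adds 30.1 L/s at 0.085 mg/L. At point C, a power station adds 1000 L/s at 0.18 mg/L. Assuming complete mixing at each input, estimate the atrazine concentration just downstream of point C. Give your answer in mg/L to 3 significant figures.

0.818 µg/L = 0.000818 mg/L.
200 L/s = 0.2 m³/s.
After input A: C = (2.02·0.000818 + 0.2·1.27) / 2.22 = 0.1152 mg/L.
30.1 L/s = 0.0301 m³/s.
After input B: C = (2.22·0.1152 + 0.0301·0.085) / 2.25 = 0.1148 mg/L.
1000 L/s = 1 m³/s.
After input C: C = (2.25·0.1148 + 1·0.18) / 3.25 = 0.1348 mg/L.

0.135 mg/L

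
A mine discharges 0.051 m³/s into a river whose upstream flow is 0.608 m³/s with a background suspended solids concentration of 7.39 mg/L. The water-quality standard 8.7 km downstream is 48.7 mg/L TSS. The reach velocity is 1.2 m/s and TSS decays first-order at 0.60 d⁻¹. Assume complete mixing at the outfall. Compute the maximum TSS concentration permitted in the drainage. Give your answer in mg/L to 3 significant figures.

574 mg/L

Travel time to the compliance point: t = 8700/1.2 = 7250 s = 0.08391 d; decay factor exp(−0.60·0.08391) = 0.9509.
So the concentration just after mixing may be at most 48.7/0.9509 = 51.21 mg/L.
Mass balance: 51.21·0.659 = 0.051·Cₑ + 0.608·7.39.
Cₑ = (33.75 − 4.493) / 0.051 = 573.7 mg/L.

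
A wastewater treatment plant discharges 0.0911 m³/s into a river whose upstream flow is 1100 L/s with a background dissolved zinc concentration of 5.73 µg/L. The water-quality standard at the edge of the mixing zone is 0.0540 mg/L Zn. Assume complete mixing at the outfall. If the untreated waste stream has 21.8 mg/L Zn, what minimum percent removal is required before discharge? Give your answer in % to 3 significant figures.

97.1 %

1100 L/s = 1.1 m³/s.
5.73 µg/L = 0.00573 mg/L.
Mass balance: 0.054·1.191 = 0.0911·Cₑ + 1.1·0.00573.
Cₑ = (0.06432 − 0.006303) / 0.0911 = 0.6368 mg/L.
Required removal = 1 − 0.6368/21.8 = 97.08 %.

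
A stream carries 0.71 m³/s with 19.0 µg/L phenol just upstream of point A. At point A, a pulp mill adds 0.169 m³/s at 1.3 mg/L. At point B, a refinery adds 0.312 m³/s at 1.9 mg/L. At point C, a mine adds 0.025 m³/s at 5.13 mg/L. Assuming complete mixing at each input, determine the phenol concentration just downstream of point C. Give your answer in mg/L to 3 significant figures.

19.0 µg/L = 0.019 mg/L.
After input A: C = (0.71·0.019 + 0.169·1.3) / 0.879 = 0.2653 mg/L.
After input B: C = (0.879·0.2653 + 0.312·1.9) / 1.191 = 0.6935 mg/L.
After input C: C = (1.191·0.6935 + 0.025·5.13) / 1.216 = 0.7847 mg/L.

0.785 mg/L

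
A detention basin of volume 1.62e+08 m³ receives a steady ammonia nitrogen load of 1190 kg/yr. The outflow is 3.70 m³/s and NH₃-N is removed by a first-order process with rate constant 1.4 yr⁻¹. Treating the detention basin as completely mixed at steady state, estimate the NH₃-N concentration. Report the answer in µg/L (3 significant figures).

3.46 µg/L

Outflow Q = 3.70 m³/s × 3.156e+07 s/yr = 1.168e+08 m³/yr.
Steady-state CSTR mass balance: W = Q·C + k·V·C, so C = W/(Q + kV).
Q + kV = 1.168e+08 + 1.4·1.62e+08 = 3.436e+08 m³/yr.
C = 1190/3.436e+08 = 3.464e-06 kg/m³ = 0.003464 mg/L = 3.464 µg/L.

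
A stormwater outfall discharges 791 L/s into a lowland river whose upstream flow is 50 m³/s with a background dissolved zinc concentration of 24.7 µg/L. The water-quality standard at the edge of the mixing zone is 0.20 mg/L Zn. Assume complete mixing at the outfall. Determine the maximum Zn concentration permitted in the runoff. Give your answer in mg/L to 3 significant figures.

11.3 mg/L

791 L/s = 0.791 m³/s.
24.7 µg/L = 0.0247 mg/L.
Mass balance: 0.2·50.79 = 0.791·Cₑ + 50·0.0247.
Cₑ = (10.16 − 1.235) / 0.791 = 11.28 mg/L.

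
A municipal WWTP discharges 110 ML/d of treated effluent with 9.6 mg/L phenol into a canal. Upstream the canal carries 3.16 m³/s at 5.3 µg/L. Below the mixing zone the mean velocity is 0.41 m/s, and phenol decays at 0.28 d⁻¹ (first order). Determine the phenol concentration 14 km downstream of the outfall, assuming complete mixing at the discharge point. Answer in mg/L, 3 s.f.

110 ML/d = 1.273 m³/s.
5.3 µg/L = 0.0053 mg/L.
After complete mixing, C₀ = (1.273·9.6 + 3.16·0.0053) / 4.433 = 2.761 mg/L.
Travel time t = 1.4e+04 m / 0.41 m/s = 3.415e+04 s = 0.3952 d.
C = 2.761·exp(−0.28·0.3952) = 2.761·0.8952 = 2.472 mg/L.

2.47 mg/L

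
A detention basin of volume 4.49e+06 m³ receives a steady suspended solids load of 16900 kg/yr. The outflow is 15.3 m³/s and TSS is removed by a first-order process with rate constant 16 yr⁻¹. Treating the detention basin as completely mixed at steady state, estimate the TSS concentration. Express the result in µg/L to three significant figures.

Outflow Q = 15.3 m³/s × 3.156e+07 s/yr = 4.828e+08 m³/yr.
Steady-state CSTR mass balance: W = Q·C + k·V·C, so C = W/(Q + kV).
Q + kV = 4.828e+08 + 16·4.49e+06 = 5.547e+08 m³/yr.
C = 16900/5.547e+08 = 3.047e-05 kg/m³ = 0.03047 mg/L = 30.47 µg/L.

30.5 µg/L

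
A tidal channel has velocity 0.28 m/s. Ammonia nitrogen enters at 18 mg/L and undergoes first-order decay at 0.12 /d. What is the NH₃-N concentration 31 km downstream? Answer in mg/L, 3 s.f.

15.4 mg/L

Travel time t = 31 km / 0.28 m/s = 3.1e+04/0.28 = 1.107e+05 s = 1.281 d.
First-order decay: C = 18·exp(−0.12·1.281) = 18·0.8575 = 15.43 mg/L.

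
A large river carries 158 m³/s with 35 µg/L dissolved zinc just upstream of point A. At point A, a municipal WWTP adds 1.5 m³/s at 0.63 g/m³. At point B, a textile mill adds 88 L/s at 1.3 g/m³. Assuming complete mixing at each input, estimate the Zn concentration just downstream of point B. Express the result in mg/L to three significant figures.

0.0413 mg/L

35 µg/L = 0.035 mg/L.
After input A: C = (158·0.035 + 1.5·0.63) / 159.5 = 0.0406 mg/L.
88 L/s = 0.088 m³/s.
After input B: C = (159.5·0.0406 + 0.088·1.3) / 159.6 = 0.04129 mg/L.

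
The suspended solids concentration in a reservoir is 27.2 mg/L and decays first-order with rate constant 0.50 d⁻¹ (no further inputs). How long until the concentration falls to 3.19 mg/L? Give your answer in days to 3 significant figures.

t = ln(C₀/C)/k = ln(27.2/3.19)/0.50 = 2.143/0.50 = 4.286 d.

4.29 d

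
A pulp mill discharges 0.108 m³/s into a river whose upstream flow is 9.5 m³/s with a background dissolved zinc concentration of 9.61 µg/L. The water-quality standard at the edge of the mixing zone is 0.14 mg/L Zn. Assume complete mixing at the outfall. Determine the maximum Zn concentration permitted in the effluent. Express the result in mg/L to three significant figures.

9.61 µg/L = 0.00961 mg/L.
Mass balance: 0.14·9.608 = 0.108·Cₑ + 9.5·0.00961.
Cₑ = (1.345 − 0.0913) / 0.108 = 11.61 mg/L.

11.6 mg/L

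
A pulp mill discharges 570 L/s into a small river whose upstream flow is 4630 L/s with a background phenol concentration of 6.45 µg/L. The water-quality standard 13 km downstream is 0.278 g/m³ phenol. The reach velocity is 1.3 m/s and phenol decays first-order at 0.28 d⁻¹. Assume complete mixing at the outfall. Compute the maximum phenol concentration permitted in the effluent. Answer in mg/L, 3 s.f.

570 L/s = 0.57 m³/s.
4630 L/s = 4.63 m³/s.
6.45 µg/L = 0.00645 mg/L.
Travel time to the compliance point: t = 1.3e+04/1.3 = 1e+04 s = 0.1157 d; decay factor exp(−0.28·0.1157) = 0.9681.
So the concentration just after mixing may be at most 0.278/0.9681 = 0.2872 mg/L.
Mass balance: 0.2872·5.2 = 0.57·Cₑ + 4.63·0.00645.
Cₑ = (1.493 − 0.02986) / 0.57 = 2.567 mg/L.

2.57 mg/L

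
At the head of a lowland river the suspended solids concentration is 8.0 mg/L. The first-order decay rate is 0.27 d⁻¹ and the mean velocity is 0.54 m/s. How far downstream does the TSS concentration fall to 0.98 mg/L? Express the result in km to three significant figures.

From C = C₀·e^(−kt), t = ln(C₀/C)/k = ln(8.0/0.98)/0.27 = 2.1/0.27 = 7.776 d.
Distance = v·t = 0.54 m/s × 6.719e+05 s = 3.628e+05 m = 362.8 km.

363 km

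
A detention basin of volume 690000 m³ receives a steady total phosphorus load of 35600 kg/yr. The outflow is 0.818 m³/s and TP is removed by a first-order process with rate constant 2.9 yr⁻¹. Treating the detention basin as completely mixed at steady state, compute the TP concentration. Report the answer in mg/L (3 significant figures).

Outflow Q = 0.818 m³/s × 3.156e+07 s/yr = 2.581e+07 m³/yr.
Steady-state CSTR mass balance: W = Q·C + k·V·C, so C = W/(Q + kV).
Q + kV = 2.581e+07 + 2.9·690000 = 2.782e+07 m³/yr.
C = 35600/2.782e+07 = 0.00128 kg/m³ = 1.28 mg/L.

1.28 mg/L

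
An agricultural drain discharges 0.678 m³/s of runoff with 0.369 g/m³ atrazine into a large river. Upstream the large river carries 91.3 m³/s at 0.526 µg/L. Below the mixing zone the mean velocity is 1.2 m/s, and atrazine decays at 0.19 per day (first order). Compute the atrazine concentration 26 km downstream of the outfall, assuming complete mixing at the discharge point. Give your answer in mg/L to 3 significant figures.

0.00309 mg/L

0.526 µg/L = 0.000526 mg/L.
After complete mixing, C₀ = (0.678·0.369 + 91.3·0.000526) / 91.98 = 0.003242 mg/L.
Travel time t = 2.6e+04 m / 1.2 m/s = 2.167e+04 s = 0.2508 d.
C = 0.003242·exp(−0.19·0.2508) = 0.003242·0.9535 = 0.003091 mg/L.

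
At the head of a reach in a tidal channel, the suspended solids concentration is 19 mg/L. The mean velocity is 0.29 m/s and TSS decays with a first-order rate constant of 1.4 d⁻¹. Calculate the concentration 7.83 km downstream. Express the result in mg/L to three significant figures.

12.3 mg/L

Travel time t = 7.83 km / 0.29 m/s = 7830/0.29 = 2.7e+04 s = 0.3125 d.
First-order decay: C = 19·exp(−1.4·0.3125) = 19·0.6456 = 12.27 mg/L.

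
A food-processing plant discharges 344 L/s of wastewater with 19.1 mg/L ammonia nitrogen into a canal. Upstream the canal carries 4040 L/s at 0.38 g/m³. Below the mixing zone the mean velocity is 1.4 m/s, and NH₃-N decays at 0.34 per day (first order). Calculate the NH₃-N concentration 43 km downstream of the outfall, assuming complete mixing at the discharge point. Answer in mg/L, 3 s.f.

1.64 mg/L

344 L/s = 0.344 m³/s.
4040 L/s = 4.04 m³/s.
After complete mixing, C₀ = (0.344·19.1 + 4.04·0.38) / 4.384 = 1.849 mg/L.
Travel time t = 4.3e+04 m / 1.4 m/s = 3.071e+04 s = 0.3555 d.
C = 1.849·exp(−0.34·0.3555) = 1.849·0.8862 = 1.638 mg/L.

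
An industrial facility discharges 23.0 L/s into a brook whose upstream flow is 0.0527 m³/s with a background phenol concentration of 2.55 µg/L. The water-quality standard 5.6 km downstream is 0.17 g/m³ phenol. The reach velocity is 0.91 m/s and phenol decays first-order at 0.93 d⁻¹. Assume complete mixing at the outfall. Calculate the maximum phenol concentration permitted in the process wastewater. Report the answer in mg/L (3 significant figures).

23.0 L/s = 0.023 m³/s.
2.55 µg/L = 0.00255 mg/L.
Travel time to the compliance point: t = 5600/0.91 = 6154 s = 0.07123 d; decay factor exp(−0.93·0.07123) = 0.9359.
So the concentration just after mixing may be at most 0.17/0.9359 = 0.1816 mg/L.
Mass balance: 0.1816·0.0757 = 0.023·Cₑ + 0.0527·0.00255.
Cₑ = (0.01375 − 0.0001344) / 0.023 = 0.592 mg/L.

0.592 mg/L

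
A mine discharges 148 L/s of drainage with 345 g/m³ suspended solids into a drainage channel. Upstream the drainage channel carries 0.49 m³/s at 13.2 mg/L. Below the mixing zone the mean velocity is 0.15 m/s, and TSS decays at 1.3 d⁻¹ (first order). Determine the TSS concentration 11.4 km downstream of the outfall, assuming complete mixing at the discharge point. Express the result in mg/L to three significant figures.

28.7 mg/L

148 L/s = 0.148 m³/s.
After complete mixing, C₀ = (0.148·345 + 0.49·13.2) / 0.638 = 90.17 mg/L.
Travel time t = 1.14e+04 m / 0.15 m/s = 7.6e+04 s = 0.8796 d.
C = 90.17·exp(−1.3·0.8796) = 90.17·0.3187 = 28.74 mg/L.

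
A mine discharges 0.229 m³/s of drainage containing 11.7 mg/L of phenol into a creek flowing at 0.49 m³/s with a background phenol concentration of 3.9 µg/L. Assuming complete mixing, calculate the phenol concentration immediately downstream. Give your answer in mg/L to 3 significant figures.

3.9 µg/L = 0.0039 mg/L.
Conservation of mass across the mixing zone: C = (0.229·11.7 + 0.49·0.0039) / (0.229 + 0.49) = 2.681/0.719 = 3.729 mg/L.

3.73 mg/L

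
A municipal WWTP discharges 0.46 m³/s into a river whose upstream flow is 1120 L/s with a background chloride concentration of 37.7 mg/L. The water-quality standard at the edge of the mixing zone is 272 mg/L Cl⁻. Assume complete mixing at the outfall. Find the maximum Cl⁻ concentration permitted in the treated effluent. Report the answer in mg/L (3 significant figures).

1120 L/s = 1.12 m³/s.
Mass balance: 272·1.58 = 0.46·Cₑ + 1.12·37.7.
Cₑ = (429.8 − 42.22) / 0.46 = 842.5 mg/L.

842 mg/L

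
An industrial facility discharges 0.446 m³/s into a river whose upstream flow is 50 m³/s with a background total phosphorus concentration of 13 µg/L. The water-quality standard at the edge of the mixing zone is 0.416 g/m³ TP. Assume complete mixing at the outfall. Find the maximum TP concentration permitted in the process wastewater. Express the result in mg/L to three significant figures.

45.6 mg/L

13 µg/L = 0.013 mg/L.
Mass balance: 0.416·50.45 = 0.446·Cₑ + 50·0.013.
Cₑ = (20.99 − 0.65) / 0.446 = 45.6 mg/L.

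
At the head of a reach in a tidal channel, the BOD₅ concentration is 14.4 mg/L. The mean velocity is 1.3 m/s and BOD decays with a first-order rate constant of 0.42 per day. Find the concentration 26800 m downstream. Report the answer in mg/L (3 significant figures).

Travel time t = 26800 m / 1.3 m/s = 2.68e+04/1.3 = 2.062e+04 s = 0.2386 d.
First-order decay: C = 14.4·exp(−0.42·0.2386) = 14.4·0.9046 = 13.03 mg/L.

13.0 mg/L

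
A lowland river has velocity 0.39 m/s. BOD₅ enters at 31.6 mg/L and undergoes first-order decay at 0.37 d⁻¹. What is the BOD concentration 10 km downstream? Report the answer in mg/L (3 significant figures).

Travel time t = 10 km / 0.39 m/s = 1e+04/0.39 = 2.564e+04 s = 0.2968 d.
First-order decay: C = 31.6·exp(−0.37·0.2968) = 31.6·0.896 = 28.31 mg/L.

28.3 mg/L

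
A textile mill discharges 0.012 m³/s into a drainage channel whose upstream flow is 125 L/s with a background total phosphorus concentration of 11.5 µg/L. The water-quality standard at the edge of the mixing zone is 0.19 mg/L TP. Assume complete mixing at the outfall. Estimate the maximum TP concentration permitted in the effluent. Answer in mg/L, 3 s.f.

125 L/s = 0.125 m³/s.
11.5 µg/L = 0.0115 mg/L.
Mass balance: 0.19·0.137 = 0.012·Cₑ + 0.125·0.0115.
Cₑ = (0.02603 − 0.001437) / 0.012 = 2.049 mg/L.

2.05 mg/L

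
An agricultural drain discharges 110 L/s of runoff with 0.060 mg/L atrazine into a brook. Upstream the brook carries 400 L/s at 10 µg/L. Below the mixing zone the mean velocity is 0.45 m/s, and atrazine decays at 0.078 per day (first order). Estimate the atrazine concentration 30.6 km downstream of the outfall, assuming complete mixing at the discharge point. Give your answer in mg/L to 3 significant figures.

110 L/s = 0.11 m³/s.
400 L/s = 0.4 m³/s.
10 µg/L = 0.01 mg/L.
After complete mixing, C₀ = (0.11·0.06 + 0.4·0.01) / 0.51 = 0.02078 mg/L.
Travel time t = 3.06e+04 m / 0.45 m/s = 6.8e+04 s = 0.787 d.
C = 0.02078·exp(−0.078·0.787) = 0.02078·0.9405 = 0.01955 mg/L.

0.0195 mg/L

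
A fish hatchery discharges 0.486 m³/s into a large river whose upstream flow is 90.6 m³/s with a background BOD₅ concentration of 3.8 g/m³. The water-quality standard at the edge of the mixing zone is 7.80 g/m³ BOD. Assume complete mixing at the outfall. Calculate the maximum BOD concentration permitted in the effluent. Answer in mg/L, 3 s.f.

753 mg/L

Mass balance: 7.8·91.09 = 0.486·Cₑ + 90.6·3.8.
Cₑ = (710.5 − 344.3) / 0.486 = 753.5 mg/L.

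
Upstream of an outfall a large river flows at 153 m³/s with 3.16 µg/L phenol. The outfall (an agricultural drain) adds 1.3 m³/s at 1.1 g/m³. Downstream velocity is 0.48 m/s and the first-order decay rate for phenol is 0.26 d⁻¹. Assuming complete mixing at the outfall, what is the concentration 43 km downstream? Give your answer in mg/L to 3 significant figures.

3.16 µg/L = 0.00316 mg/L.
After complete mixing, C₀ = (1.3·1.1 + 153·0.00316) / 154.3 = 0.0124 mg/L.
Travel time t = 4.3e+04 m / 0.48 m/s = 8.958e+04 s = 1.037 d.
C = 0.0124·exp(−0.26·1.037) = 0.0124·0.7637 = 0.009471 mg/L.

0.00947 mg/L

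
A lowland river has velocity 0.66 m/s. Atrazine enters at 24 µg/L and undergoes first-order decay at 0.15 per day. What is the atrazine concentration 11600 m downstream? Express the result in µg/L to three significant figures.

Travel time t = 11600 m / 0.66 m/s = 1.16e+04/0.66 = 1.758e+04 s = 0.2034 d.
First-order decay: C = 24·exp(−0.15·0.2034) = 24·0.9699 = 23.28 µg/L.

23.3 µg/L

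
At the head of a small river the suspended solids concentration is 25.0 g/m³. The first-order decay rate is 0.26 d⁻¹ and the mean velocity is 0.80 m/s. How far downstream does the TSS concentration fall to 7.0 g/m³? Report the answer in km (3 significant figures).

From C = C₀·e^(−kt), t = ln(C₀/C)/k = ln(25.0/7.0)/0.26 = 1.273/0.26 = 4.896 d.
Distance = v·t = 0.80 m/s × 4.23e+05 s = 3.384e+05 m = 338.4 km.

338 km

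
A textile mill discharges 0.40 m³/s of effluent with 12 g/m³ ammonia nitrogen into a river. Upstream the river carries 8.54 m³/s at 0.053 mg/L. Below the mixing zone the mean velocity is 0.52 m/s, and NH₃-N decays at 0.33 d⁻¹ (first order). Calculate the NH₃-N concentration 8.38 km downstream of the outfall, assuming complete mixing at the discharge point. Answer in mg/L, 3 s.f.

0.552 mg/L

After complete mixing, C₀ = (0.4·12 + 8.54·0.053) / 8.94 = 0.5875 mg/L.
Travel time t = 8380 m / 0.52 m/s = 1.612e+04 s = 0.1865 d.
C = 0.5875·exp(−0.33·0.1865) = 0.5875·0.9403 = 0.5525 mg/L.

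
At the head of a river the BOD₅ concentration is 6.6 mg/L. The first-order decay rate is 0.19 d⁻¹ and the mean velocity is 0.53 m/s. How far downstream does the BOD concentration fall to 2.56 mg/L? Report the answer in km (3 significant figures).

From C = C₀·e^(−kt), t = ln(C₀/C)/k = ln(6.6/2.56)/0.19 = 0.9471/0.19 = 4.985 d.
Distance = v·t = 0.53 m/s × 4.307e+05 s = 2.283e+05 m = 228.3 km.

228 km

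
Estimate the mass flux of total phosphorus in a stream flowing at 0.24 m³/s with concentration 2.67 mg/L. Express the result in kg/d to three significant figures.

Mass flux = Q·C = 0.24 m³/s × 2.67 g/m³ = 0.6408 g/s.
= 0.6408 g/s × 86.4 = 55.37 kg/d.

55.4 kg/d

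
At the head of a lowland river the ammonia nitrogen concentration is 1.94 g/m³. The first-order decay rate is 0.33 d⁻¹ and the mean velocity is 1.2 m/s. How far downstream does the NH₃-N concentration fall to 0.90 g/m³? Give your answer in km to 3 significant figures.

From C = C₀·e^(−kt), t = ln(C₀/C)/k = ln(1.94/0.90)/0.33 = 0.768/0.33 = 2.327 d.
Distance = v·t = 1.2 m/s × 2.011e+05 s = 2.413e+05 m = 241.3 km.

241 km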